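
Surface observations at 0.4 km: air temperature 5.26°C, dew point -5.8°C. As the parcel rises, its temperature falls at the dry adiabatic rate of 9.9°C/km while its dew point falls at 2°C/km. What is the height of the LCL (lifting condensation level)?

T and T_d converge at 9.9 − 2 = 7.9°C per km
Height above start = (5.26 − (-5.8)) / 7.9 = 1.4 km
LCL altitude = 400 m + 1400 m = 1800 m

1.8 km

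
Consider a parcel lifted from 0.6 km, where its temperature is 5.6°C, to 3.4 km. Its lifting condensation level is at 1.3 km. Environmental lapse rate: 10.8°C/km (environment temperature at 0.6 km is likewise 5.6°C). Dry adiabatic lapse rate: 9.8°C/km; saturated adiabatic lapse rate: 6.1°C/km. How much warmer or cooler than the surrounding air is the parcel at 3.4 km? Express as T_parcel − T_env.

+10.57°C (parcel warmer than environment)

Parcel:
  Dry to 1300 m: -9.8 × 0.7 km = -6.86°C, so T = -1.26°C.
  Saturated to 3400 m: -6.1 × 2.1 km = -12.81°C, so T = -14.07°C.
Environment:
  Environment to 3400 m: -10.8 × 2.8 km = -30.24°C, so T = -24.64°C.
T_parcel − T_env = -14.07 − (-24.64) = +10.57°C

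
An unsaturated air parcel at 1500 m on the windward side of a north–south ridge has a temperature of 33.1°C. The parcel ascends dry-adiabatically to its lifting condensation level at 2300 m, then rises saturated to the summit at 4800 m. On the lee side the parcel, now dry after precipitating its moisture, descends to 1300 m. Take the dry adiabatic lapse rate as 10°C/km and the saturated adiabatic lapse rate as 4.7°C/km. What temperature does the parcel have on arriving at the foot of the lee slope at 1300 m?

From 1500 m to 2300 m (dry): cools by 10 × 0.8 = 8°C, giving 25.1°C.
From 2300 m to 4800 m (saturated): cools by 4.7 × 2.5 = 11.75°C, giving 13.35°C.
From 4800 m to 1300 m (dry descent): warms by 10 × 3.5 = 35°C, giving 48.35°C.

48.35°C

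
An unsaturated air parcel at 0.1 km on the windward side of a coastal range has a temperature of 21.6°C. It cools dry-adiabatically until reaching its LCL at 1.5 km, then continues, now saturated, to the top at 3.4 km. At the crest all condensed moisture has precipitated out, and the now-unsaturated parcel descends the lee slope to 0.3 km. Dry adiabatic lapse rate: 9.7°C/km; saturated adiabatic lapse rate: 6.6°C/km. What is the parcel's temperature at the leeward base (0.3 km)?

100–1500 m, dry: Δz = 1.4 km ⇒ ΔT = -13.58°C; T = 8.02°C
1500–3400 m, saturated: Δz = 1.9 km ⇒ ΔT = -12.54°C; T = -4.52°C
3400–300 m, dry descent: Δz = 3.1 km ⇒ ΔT = +30.07°C; T = 25.55°C

25.55°C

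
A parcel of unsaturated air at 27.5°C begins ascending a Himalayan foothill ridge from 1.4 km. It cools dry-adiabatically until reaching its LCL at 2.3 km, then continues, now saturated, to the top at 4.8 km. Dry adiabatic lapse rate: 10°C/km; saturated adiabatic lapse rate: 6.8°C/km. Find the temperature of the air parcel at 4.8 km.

From 1400 m to 2300 m (dry): cools by 10 × 0.9 = 9°C, giving 18.5°C.
From 2300 m to 4800 m (saturated): cools by 6.8 × 2.5 = 17°C, giving 1.5°C.

1.5°C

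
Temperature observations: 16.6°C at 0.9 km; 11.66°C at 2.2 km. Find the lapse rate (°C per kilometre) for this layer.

Γ = −ΔT/Δz = (16.6 − 11.66) / (2200 − 900) m
  = 4.94°C / 1.3 km = 3.8°C/km

3.8°C/km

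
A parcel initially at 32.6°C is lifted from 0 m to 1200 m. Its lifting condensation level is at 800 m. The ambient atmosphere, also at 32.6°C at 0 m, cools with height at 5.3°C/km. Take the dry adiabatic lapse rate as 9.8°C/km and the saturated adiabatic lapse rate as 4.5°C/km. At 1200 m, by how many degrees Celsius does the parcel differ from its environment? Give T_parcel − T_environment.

Parcel:
  From 0 m to 800 m (dry): cools by 9.8 × 0.8 = 7.84°C, giving 24.76°C.
  From 800 m to 1200 m (saturated): cools by 4.5 × 0.4 = 1.8°C, giving 22.96°C.
Environment:
  From 0 m to 1200 m (environment): cools by 5.3 × 1.2 = 6.36°C, giving 26.24°C.
T_parcel − T_env = 22.96 − 26.24 = -3.28°C

-3.28°C (parcel cooler than environment)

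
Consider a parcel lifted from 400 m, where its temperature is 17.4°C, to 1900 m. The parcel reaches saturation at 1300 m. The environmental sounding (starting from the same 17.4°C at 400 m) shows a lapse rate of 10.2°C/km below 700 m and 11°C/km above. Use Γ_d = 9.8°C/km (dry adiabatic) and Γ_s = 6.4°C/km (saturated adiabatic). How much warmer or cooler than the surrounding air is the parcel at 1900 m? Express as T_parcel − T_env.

+3.6°C (parcel warmer than environment)

Parcel:
  From 400 m to 1300 m (dry): cools by 9.8 × 0.9 = 8.82°C, giving 8.58°C.
  From 1300 m to 1900 m (saturated): cools by 6.4 × 0.6 = 3.84°C, giving 4.74°C.
Environment:
  From 400 m to 700 m (environment, lower layer): cools by 10.2 × 0.3 = 3.06°C, giving 14.34°C.
  From 700 m to 1900 m (environment, upper layer): cools by 11 × 1.2 = 13.2°C, giving 1.14°C.
T_parcel − T_env = 4.74 − 1.14 = +3.6°C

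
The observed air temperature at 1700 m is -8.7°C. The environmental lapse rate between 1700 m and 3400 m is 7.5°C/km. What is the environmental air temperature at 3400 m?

-21.45°C

1700 → 3400 m (environmental, 7.5°C/km): ΔT = -7.5 × 1.7 = -12.75°C → T = -21.45°C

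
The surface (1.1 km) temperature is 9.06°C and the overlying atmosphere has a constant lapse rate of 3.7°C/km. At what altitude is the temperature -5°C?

Height above start = (9.06 − (-5)) / 3.7 = 3.8 km
Altitude = 1100 m + 3800 m = 4900 m

4.9 km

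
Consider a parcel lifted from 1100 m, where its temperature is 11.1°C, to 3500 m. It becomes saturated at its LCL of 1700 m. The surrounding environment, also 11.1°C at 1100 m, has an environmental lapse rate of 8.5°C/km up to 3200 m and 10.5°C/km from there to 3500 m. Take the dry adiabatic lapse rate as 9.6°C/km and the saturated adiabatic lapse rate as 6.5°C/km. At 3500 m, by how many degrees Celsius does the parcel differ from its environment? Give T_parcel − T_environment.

Parcel:
  1100–1700 m, dry: Δz = 0.6 km ⇒ ΔT = -5.76°C; T = 5.34°C
  1700–3500 m, saturated: Δz = 1.8 km ⇒ ΔT = -11.7°C; T = -6.36°C
Environment:
  1100–3200 m, environment, lower layer: Δz = 2.1 km ⇒ ΔT = -17.85°C; T = -6.75°C
  3200–3500 m, environment, upper layer: Δz = 0.3 km ⇒ ΔT = -3.15°C; T = -9.9°C
T_parcel − T_env = -6.36 − (-9.9) = +3.54°C

+3.54°C (parcel warmer than environment)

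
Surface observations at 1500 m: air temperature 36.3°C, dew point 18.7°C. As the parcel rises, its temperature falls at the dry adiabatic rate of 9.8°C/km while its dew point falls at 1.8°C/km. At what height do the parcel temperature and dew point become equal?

3700 m

T and T_d converge at 9.8 − 1.8 = 8°C per km
Height above start = (36.3 − 18.7) / 8 = 2.2 km
LCL altitude = 1500 m + 2200 m = 3700 m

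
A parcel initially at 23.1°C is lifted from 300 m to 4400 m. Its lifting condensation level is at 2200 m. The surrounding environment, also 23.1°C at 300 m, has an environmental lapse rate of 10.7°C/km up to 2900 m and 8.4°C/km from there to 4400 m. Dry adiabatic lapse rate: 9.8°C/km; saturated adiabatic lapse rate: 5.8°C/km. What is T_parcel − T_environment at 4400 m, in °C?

Parcel:
  300–2200 m, dry: Δz = 1.9 km ⇒ ΔT = -18.62°C; T = 4.48°C
  2200–4400 m, saturated: Δz = 2.2 km ⇒ ΔT = -12.76°C; T = -8.28°C
Environment:
  300–2900 m, environment, lower layer: Δz = 2.6 km ⇒ ΔT = -27.82°C; T = -4.72°C
  2900–4400 m, environment, upper layer: Δz = 1.5 km ⇒ ΔT = -12.6°C; T = -17.32°C
T_parcel − T_env = -8.28 − (-17.32) = +9.04°C

+9.04°C (parcel warmer than environment)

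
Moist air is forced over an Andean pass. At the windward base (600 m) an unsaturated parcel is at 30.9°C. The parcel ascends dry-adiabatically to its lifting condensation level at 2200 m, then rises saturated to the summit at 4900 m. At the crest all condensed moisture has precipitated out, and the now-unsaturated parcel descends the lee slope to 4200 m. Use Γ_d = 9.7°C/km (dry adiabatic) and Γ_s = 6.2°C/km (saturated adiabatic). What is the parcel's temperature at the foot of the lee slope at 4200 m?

Dry to 2200 m: -9.7 × 1.6 km = -15.52°C, so T = 15.38°C.
Saturated to 4900 m: -6.2 × 2.7 km = -16.74°C, so T = -1.36°C.
Dry descent to 4200 m: +9.7 × 0.7 km = +6.79°C, so T = 5.43°C.

5.43°C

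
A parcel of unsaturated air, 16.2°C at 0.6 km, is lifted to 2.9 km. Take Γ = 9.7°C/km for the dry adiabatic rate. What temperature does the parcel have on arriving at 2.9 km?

-6.11°C

600 → 2900 m (dry adiabatic, 9.7°C/km): ΔT = -9.7 × 2.3 = -22.31°C → T = -6.11°C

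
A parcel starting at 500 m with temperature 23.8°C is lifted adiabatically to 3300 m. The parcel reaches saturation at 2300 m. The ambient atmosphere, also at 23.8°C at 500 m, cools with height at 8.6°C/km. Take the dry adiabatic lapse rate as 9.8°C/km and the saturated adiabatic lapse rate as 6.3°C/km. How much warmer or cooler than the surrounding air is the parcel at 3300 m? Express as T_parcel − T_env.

Parcel:
  Dry to 2300 m: -9.8 × 1.8 km = -17.64°C, so T = 6.16°C.
  Saturated to 3300 m: -6.3 × 1 km = -6.3°C, so T = -0.14°C.
Environment:
  Environment to 3300 m: -8.6 × 2.8 km = -24.08°C, so T = -0.28°C.
T_parcel − T_env = -0.14 − (-0.28) = +0.14°C

+0.14°C (parcel warmer than environment)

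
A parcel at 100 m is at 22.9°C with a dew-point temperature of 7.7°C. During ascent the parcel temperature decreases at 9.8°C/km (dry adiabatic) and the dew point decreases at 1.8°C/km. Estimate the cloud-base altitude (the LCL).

T and T_d converge at 9.8 − 1.8 = 8°C per km
Height above start = (22.9 − 7.7) / 8 = 1.9 km
LCL altitude = 100 m + 1900 m = 2000 m

2000 m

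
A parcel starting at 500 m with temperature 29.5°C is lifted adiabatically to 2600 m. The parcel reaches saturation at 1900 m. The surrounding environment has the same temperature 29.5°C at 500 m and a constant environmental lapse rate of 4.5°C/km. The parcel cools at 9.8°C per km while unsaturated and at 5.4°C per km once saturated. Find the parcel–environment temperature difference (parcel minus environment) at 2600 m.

Parcel:
  500–1900 m, dry: Δz = 1.4 km ⇒ ΔT = -13.72°C; T = 15.78°C
  1900–2600 m, saturated: Δz = 0.7 km ⇒ ΔT = -3.78°C; T = 12°C
Environment:
  500–2600 m, environment: Δz = 2.1 km ⇒ ΔT = -9.45°C; T = 20.05°C
T_parcel − T_env = 12 − 20.05 = -8.05°C

-8.05°C (parcel cooler than environment)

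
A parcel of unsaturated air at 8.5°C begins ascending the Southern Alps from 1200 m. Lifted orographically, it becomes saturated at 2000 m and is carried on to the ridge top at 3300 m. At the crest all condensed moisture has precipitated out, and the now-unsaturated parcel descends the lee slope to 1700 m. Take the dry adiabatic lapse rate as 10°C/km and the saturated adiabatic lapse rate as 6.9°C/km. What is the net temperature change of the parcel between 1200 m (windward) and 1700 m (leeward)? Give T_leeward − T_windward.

From 1200 m to 2000 m (dry): cools by 10 × 0.8 = 8°C, giving 0.5°C.
From 2000 m to 3300 m (saturated): cools by 6.9 × 1.3 = 8.97°C, giving -8.47°C.
From 3300 m to 1700 m (dry descent): warms by 10 × 1.6 = 16°C, giving 7.53°C.
Net change vs windward start: 7.53 − 8.5 = -0.97°C

-0.97°C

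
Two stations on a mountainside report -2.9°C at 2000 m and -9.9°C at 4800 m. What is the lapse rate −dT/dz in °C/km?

Γ = −ΔT/Δz = (-2.9 − (-9.9)) / (4800 − 2000) m
  = 7°C / 2.8 km = 2.5°C/km

2.5°C/km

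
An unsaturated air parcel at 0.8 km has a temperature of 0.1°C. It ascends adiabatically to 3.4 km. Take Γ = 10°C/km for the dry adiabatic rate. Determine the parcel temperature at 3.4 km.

From 800 m to 3400 m (dry adiabatic): cools by 10 × 2.6 = 26°C, giving -25.9°C.

-25.9°C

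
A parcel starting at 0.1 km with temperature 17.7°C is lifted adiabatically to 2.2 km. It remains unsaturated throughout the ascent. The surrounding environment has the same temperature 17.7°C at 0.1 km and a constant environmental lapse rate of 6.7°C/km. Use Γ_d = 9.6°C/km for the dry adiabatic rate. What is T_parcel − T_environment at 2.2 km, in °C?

-6.09°C (parcel cooler than environment)

Parcel:
  From 100 m to 2200 m (dry): cools by 9.6 × 2.1 = 20.16°C, giving -2.46°C.
Environment:
  From 100 m to 2200 m (environment): cools by 6.7 × 2.1 = 14.07°C, giving 3.63°C.
T_parcel − T_env = -2.46 − 3.63 = -6.09°C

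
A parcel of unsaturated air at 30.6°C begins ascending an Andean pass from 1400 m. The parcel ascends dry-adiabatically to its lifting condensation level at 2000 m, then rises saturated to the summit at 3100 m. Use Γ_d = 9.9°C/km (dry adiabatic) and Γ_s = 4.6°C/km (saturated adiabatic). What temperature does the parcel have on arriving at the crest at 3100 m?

1400 → 2000 m (dry, 9.9°C/km): ΔT = -9.9 × 0.6 = -5.94°C → T = 24.66°C
2000 → 3100 m (saturated, 4.6°C/km): ΔT = -4.6 × 1.1 = -5.06°C → T = 19.6°C

19.6°C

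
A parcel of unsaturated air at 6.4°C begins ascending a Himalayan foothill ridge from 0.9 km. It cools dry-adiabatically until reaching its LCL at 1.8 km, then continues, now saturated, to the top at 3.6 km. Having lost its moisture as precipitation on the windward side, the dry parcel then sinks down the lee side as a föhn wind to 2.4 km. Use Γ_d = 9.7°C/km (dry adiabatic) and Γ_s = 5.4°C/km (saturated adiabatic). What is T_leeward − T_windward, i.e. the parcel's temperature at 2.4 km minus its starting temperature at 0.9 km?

-6.81°C

From 900 m to 1800 m (dry): cools by 9.7 × 0.9 = 8.73°C, giving -2.33°C.
From 1800 m to 3600 m (saturated): cools by 5.4 × 1.8 = 9.72°C, giving -12.05°C.
From 3600 m to 2400 m (dry descent): warms by 9.7 × 1.2 = 11.64°C, giving -0.41°C.
Net change vs windward start: -0.41 − 6.4 = -6.81°C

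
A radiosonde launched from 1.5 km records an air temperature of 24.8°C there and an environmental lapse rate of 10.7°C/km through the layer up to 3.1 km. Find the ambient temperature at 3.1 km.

Environmental to 3100 m: -10.7 × 1.6 km = -17.12°C, so T = 7.68°C.

7.68°C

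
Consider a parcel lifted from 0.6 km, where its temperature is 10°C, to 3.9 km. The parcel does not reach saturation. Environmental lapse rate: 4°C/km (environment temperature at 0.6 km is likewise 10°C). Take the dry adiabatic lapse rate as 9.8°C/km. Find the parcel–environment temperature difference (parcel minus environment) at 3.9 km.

Parcel:
  Dry to 3900 m: -9.8 × 3.3 km = -32.34°C, so T = -22.34°C.
Environment:
  Environment to 3900 m: -4 × 3.3 km = -13.2°C, so T = -3.2°C.
T_parcel − T_env = -22.34 − (-3.2) = -19.14°C

-19.14°C (parcel cooler than environment)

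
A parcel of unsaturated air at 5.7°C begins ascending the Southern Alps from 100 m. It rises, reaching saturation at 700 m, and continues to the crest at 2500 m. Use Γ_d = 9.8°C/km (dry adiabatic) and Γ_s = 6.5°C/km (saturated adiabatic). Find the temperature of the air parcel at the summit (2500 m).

Dry to 700 m: -9.8 × 0.6 km = -5.88°C, so T = -0.18°C.
Saturated to 2500 m: -6.5 × 1.8 km = -11.7°C, so T = -11.88°C.

-11.88°C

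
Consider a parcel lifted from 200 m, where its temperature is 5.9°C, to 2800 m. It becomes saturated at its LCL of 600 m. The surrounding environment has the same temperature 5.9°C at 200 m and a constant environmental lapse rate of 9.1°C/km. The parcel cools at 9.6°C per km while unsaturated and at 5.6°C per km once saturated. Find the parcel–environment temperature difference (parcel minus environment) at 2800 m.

Parcel:
  Dry to 600 m: -9.6 × 0.4 km = -3.84°C, so T = 2.06°C.
  Saturated to 2800 m: -5.6 × 2.2 km = -12.32°C, so T = -10.26°C.
Environment:
  Environment to 2800 m: -9.1 × 2.6 km = -23.66°C, so T = -17.76°C.
T_parcel − T_env = -10.26 − (-17.76) = +7.5°C

+7.5°C (parcel warmer than environment)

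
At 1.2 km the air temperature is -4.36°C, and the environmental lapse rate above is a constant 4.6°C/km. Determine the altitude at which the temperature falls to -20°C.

4.6 km

Height above start = (-4.36 − (-20)) / 4.6 = 3.4 km
Altitude = 1200 m + 3400 m = 4600 m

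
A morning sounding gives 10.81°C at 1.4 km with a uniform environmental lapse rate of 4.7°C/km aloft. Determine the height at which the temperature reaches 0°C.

Height above start = (10.81 − 0) / 4.7 = 2.3 km
Altitude = 1400 m + 2300 m = 3700 m

3.7 km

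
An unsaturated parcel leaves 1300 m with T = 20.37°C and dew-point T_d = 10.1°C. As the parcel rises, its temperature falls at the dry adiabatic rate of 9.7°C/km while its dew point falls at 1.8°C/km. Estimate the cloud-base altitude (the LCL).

T and T_d converge at 9.7 − 1.8 = 7.9°C per km
Height above start = (20.37 − 10.1) / 7.9 = 1.3 km
LCL altitude = 1300 m + 1300 m = 2600 m

2600 m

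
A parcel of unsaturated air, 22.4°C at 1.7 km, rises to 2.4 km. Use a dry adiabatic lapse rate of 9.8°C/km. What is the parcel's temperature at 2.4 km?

15.54°C

1700–2400 m, dry adiabatic: Δz = 0.7 km ⇒ ΔT = -6.86°C; T = 15.54°C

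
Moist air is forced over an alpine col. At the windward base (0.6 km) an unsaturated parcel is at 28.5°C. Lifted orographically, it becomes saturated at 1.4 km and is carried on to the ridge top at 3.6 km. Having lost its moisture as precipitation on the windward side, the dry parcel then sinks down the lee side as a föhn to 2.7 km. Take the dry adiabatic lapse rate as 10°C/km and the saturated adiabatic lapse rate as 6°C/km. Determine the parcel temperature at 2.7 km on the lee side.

16.3°C

From 600 m to 1400 m (dry): cools by 10 × 0.8 = 8°C, giving 20.5°C.
From 1400 m to 3600 m (saturated): cools by 6 × 2.2 = 13.2°C, giving 7.3°C.
From 3600 m to 2700 m (dry descent): warms by 10 × 0.9 = 9°C, giving 16.3°C.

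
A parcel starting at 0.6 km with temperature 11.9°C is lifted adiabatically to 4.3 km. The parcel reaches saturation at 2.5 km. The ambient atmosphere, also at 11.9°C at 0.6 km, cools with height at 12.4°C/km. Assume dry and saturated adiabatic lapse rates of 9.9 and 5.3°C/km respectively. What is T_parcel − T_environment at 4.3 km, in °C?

+17.53°C (parcel warmer than environment)

Parcel:
  600 → 2500 m (dry, 9.9°C/km): ΔT = -9.9 × 1.9 = -18.81°C → T = -6.91°C
  2500 → 4300 m (saturated, 5.3°C/km): ΔT = -5.3 × 1.8 = -9.54°C → T = -16.45°C
Environment:
  600 → 4300 m (environment, 12.4°C/km): ΔT = -12.4 × 3.7 = -45.88°C → T = -33.98°C
T_parcel − T_env = -16.45 − (-33.98) = +17.53°C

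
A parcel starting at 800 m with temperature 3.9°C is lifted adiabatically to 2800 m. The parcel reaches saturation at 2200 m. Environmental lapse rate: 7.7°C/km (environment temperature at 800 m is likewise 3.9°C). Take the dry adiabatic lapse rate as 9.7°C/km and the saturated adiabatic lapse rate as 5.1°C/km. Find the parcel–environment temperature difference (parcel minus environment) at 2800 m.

-1.24°C (parcel cooler than environment)

Parcel:
  Dry to 2200 m: -9.7 × 1.4 km = -13.58°C, so T = -9.68°C.
  Saturated to 2800 m: -5.1 × 0.6 km = -3.06°C, so T = -12.74°C.
Environment:
  Environment to 2800 m: -7.7 × 2 km = -15.4°C, so T = -11.5°C.
T_parcel − T_env = -12.74 − (-11.5) = -1.24°C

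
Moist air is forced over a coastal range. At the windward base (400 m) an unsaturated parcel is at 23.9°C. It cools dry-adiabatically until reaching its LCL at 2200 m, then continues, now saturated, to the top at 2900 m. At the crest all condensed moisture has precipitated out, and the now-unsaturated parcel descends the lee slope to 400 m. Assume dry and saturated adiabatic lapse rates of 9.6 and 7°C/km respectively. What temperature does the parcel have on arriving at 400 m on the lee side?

400 → 2200 m (dry, 9.6°C/km): ΔT = -9.6 × 1.8 = -17.28°C → T = 6.62°C
2200 → 2900 m (saturated, 7°C/km): ΔT = -7 × 0.7 = -4.9°C → T = 1.72°C
2900 → 400 m (dry descent, 9.6°C/km): ΔT = +9.6 × 2.5 = +24°C → T = 25.72°C

25.72°C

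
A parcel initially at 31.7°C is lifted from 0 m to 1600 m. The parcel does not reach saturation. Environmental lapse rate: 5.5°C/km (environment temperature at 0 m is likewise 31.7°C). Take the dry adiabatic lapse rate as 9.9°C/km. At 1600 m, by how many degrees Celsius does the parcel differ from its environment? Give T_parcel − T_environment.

-7.04°C (parcel cooler than environment)

Parcel:
  Dry to 1600 m: -9.9 × 1.6 km = -15.84°C, so T = 15.86°C.
Environment:
  Environment to 1600 m: -5.5 × 1.6 km = -8.8°C, so T = 22.9°C.
T_parcel − T_env = 15.86 − 22.9 = -7.04°C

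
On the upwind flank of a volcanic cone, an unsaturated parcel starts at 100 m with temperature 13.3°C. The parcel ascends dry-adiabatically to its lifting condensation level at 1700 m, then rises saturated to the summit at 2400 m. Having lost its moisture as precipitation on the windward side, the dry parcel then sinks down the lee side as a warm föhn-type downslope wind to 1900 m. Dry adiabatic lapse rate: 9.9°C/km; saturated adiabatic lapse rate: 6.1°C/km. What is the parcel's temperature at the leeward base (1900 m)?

-1.86°C

Dry to 1700 m: -9.9 × 1.6 km = -15.84°C, so T = -2.54°C.
Saturated to 2400 m: -6.1 × 0.7 km = -4.27°C, so T = -6.81°C.
Dry descent to 1900 m: +9.9 × 0.5 km = +4.95°C, so T = -1.86°C.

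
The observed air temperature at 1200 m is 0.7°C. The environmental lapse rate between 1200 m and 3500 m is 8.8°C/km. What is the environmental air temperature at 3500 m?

From 1200 m to 3500 m (environmental): cools by 8.8 × 2.3 = 20.24°C, giving -19.54°C.

-19.54°C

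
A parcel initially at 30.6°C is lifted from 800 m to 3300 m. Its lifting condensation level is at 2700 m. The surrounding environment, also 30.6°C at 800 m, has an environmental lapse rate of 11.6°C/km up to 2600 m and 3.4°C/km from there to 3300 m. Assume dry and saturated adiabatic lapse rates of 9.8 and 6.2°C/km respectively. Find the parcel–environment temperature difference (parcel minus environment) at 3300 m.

+0.92°C (parcel warmer than environment)

Parcel:
  800–2700 m, dry: Δz = 1.9 km ⇒ ΔT = -18.62°C; T = 11.98°C
  2700–3300 m, saturated: Δz = 0.6 km ⇒ ΔT = -3.72°C; T = 8.26°C
Environment:
  800–2600 m, environment, lower layer: Δz = 1.8 km ⇒ ΔT = -20.88°C; T = 9.72°C
  2600–3300 m, environment, upper layer: Δz = 0.7 km ⇒ ΔT = -2.38°C; T = 7.34°C
T_parcel − T_env = 8.26 − 7.34 = +0.92°C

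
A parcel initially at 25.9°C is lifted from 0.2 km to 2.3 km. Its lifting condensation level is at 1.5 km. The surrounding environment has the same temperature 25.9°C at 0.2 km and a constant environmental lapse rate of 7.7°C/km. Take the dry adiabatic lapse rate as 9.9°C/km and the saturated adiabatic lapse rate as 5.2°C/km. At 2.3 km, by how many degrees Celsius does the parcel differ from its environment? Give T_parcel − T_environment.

Parcel:
  200–1500 m, dry: Δz = 1.3 km ⇒ ΔT = -12.87°C; T = 13.03°C
  1500–2300 m, saturated: Δz = 0.8 km ⇒ ΔT = -4.16°C; T = 8.87°C
Environment:
  200–2300 m, environment: Δz = 2.1 km ⇒ ΔT = -16.17°C; T = 9.73°C
T_parcel − T_env = 8.87 − 9.73 = -0.86°C

-0.86°C (parcel cooler than environment)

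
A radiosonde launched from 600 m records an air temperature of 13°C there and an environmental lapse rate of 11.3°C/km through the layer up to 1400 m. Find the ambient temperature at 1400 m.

3.96°C

600–1400 m, environmental: Δz = 0.8 km ⇒ ΔT = -9.04°C; T = 3.96°C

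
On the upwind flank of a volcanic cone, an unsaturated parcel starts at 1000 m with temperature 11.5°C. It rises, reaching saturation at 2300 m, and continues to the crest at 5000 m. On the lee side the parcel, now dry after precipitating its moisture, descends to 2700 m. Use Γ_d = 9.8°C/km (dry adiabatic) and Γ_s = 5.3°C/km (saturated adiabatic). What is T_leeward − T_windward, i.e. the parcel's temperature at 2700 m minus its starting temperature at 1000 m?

-4.51°C

1000 → 2300 m (dry, 9.8°C/km): ΔT = -9.8 × 1.3 = -12.74°C → T = -1.24°C
2300 → 5000 m (saturated, 5.3°C/km): ΔT = -5.3 × 2.7 = -14.31°C → T = -15.55°C
5000 → 2700 m (dry descent, 9.8°C/km): ΔT = +9.8 × 2.3 = +22.54°C → T = 6.99°C
Net change vs windward start: 6.99 − 11.5 = -4.51°C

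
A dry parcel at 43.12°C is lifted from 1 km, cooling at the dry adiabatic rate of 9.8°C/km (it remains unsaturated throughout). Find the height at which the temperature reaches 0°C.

5.4 km

Height above start = (43.12 − 0) / 9.8 = 4.4 km
Altitude = 1000 m + 4400 m = 5400 m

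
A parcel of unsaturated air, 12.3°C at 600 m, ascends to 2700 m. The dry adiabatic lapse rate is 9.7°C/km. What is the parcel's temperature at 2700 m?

-8.07°C

From 600 m to 2700 m (dry adiabatic): cools by 9.7 × 2.1 = 20.37°C, giving -8.07°C.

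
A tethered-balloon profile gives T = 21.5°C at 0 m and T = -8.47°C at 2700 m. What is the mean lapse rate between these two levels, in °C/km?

11.1°C/km

Γ = −ΔT/Δz = (21.5 − (-8.47)) / (2700 − 0) m
  = 29.97°C / 2.7 km = 11.1°C/km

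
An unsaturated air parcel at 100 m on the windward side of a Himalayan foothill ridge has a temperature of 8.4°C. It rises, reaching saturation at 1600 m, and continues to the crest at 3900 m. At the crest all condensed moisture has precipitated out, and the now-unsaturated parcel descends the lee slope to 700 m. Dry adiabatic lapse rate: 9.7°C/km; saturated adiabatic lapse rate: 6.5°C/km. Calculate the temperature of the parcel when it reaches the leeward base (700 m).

9.94°C

From 100 m to 1600 m (dry): cools by 9.7 × 1.5 = 14.55°C, giving -6.15°C.
From 1600 m to 3900 m (saturated): cools by 6.5 × 2.3 = 14.95°C, giving -21.1°C.
From 3900 m to 700 m (dry descent): warms by 9.7 × 3.2 = 31.04°C, giving 9.94°C.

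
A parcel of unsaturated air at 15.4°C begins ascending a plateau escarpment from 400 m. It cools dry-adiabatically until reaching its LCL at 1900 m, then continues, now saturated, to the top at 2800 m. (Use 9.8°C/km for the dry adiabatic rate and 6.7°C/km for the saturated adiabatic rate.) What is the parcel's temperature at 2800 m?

400 → 1900 m (dry, 9.8°C/km): ΔT = -9.8 × 1.5 = -14.7°C → T = 0.7°C
1900 → 2800 m (saturated, 6.7°C/km): ΔT = -6.7 × 0.9 = -6.03°C → T = -5.33°C

-5.33°C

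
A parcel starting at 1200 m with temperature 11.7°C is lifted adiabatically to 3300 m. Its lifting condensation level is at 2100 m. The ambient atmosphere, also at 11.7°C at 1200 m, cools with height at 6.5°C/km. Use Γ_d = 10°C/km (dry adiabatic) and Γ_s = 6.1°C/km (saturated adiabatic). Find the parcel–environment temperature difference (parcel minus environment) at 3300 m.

-2.67°C (parcel cooler than environment)

Parcel:
  1200 → 2100 m (dry, 10°C/km): ΔT = -10 × 0.9 = -9°C → T = 2.7°C
  2100 → 3300 m (saturated, 6.1°C/km): ΔT = -6.1 × 1.2 = -7.32°C → T = -4.62°C
Environment:
  1200 → 3300 m (environment, 6.5°C/km): ΔT = -6.5 × 2.1 = -13.65°C → T = -1.95°C
T_parcel − T_env = -4.62 − (-1.95) = -2.67°C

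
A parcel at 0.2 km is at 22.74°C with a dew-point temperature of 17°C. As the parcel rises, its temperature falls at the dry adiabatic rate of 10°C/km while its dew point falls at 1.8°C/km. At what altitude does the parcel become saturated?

T and T_d converge at 10 − 1.8 = 8.2°C per km
Height above start = (22.74 − 17) / 8.2 = 0.7 km
LCL altitude = 200 m + 700 m = 900 m

0.9 km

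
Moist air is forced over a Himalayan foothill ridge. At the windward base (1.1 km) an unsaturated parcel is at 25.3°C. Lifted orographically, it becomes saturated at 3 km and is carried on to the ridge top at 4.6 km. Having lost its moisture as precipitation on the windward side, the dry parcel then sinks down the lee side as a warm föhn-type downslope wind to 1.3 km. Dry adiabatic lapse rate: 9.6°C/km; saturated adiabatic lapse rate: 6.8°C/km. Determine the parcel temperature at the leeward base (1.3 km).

1100 → 3000 m (dry, 9.6°C/km): ΔT = -9.6 × 1.9 = -18.24°C → T = 7.06°C
3000 → 4600 m (saturated, 6.8°C/km): ΔT = -6.8 × 1.6 = -10.88°C → T = -3.82°C
4600 → 1300 m (dry descent, 9.6°C/km): ΔT = +9.6 × 3.3 = +31.68°C → T = 27.86°C

27.86°C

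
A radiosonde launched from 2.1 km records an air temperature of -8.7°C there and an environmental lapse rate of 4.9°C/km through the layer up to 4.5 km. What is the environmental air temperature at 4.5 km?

2100–4500 m, environmental: Δz = 2.4 km ⇒ ΔT = -11.76°C; T = -20.46°C

-20.46°C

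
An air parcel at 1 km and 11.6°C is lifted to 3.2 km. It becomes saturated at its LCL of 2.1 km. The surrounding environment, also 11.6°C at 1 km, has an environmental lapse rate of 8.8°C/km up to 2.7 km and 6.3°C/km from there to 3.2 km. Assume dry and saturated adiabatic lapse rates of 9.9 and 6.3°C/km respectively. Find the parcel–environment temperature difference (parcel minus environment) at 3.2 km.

+0.29°C (parcel warmer than environment)

Parcel:
  Dry to 2100 m: -9.9 × 1.1 km = -10.89°C, so T = 0.71°C.
  Saturated to 3200 m: -6.3 × 1.1 km = -6.93°C, so T = -6.22°C.
Environment:
  Environment, lower layer to 2700 m: -8.8 × 1.7 km = -14.96°C, so T = -3.36°C.
  Environment, upper layer to 3200 m: -6.3 × 0.5 km = -3.15°C, so T = -6.51°C.
T_parcel − T_env = -6.22 − (-6.51) = +0.29°C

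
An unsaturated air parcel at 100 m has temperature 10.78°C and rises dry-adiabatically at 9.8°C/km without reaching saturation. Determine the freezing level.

1200 m

Height above start = (10.78 − 0) / 9.8 = 1.1 km
Altitude = 100 m + 1100 m = 1200 m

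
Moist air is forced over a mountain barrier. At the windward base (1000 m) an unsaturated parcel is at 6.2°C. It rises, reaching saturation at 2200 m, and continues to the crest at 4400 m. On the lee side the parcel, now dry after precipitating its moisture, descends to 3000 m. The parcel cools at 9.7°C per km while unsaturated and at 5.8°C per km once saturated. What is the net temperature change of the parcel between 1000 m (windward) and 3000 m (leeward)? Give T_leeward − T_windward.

1000 → 2200 m (dry, 9.7°C/km): ΔT = -9.7 × 1.2 = -11.64°C → T = -5.44°C
2200 → 4400 m (saturated, 5.8°C/km): ΔT = -5.8 × 2.2 = -12.76°C → T = -18.2°C
4400 → 3000 m (dry descent, 9.7°C/km): ΔT = +9.7 × 1.4 = +13.58°C → T = -4.62°C
Net change vs windward start: -4.62 − 6.2 = -10.82°C

-10.82°C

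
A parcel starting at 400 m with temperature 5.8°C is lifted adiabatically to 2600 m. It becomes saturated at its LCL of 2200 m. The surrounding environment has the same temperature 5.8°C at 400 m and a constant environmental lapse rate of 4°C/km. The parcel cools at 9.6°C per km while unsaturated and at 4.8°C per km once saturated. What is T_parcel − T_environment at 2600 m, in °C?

Parcel:
  400 → 2200 m (dry, 9.6°C/km): ΔT = -9.6 × 1.8 = -17.28°C → T = -11.48°C
  2200 → 2600 m (saturated, 4.8°C/km): ΔT = -4.8 × 0.4 = -1.92°C → T = -13.4°C
Environment:
  400 → 2600 m (environment, 4°C/km): ΔT = -4 × 2.2 = -8.8°C → T = -3°C
T_parcel − T_env = -13.4 − (-3) = -10.4°C

-10.4°C (parcel cooler than environment)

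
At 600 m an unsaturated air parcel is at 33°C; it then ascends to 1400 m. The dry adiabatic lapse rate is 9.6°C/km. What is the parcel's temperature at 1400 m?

25.32°C

600 → 1400 m (dry adiabatic, 9.6°C/km): ΔT = -9.6 × 0.8 = -7.68°C → T = 25.32°C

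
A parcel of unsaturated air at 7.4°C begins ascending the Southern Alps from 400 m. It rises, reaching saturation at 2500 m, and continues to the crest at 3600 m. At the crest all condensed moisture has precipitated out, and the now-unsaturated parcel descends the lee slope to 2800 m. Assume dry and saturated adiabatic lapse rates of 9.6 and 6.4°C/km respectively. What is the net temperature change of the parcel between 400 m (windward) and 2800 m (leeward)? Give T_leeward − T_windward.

From 400 m to 2500 m (dry): cools by 9.6 × 2.1 = 20.16°C, giving -12.76°C.
From 2500 m to 3600 m (saturated): cools by 6.4 × 1.1 = 7.04°C, giving -19.8°C.
From 3600 m to 2800 m (dry descent): warms by 9.6 × 0.8 = 7.68°C, giving -12.12°C.
Net change vs windward start: -12.12 − 7.4 = -19.52°C

-19.52°C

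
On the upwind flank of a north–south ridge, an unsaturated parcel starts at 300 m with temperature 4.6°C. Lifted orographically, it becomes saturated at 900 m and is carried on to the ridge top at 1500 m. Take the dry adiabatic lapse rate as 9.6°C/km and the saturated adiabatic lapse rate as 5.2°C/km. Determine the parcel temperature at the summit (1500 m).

-4.28°C

From 300 m to 900 m (dry): cools by 9.6 × 0.6 = 5.76°C, giving -1.16°C.
From 900 m to 1500 m (saturated): cools by 5.2 × 0.6 = 3.12°C, giving -4.28°C.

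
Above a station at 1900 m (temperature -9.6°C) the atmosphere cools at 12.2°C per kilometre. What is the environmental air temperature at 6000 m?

From 1900 m to 6000 m (environmental): cools by 12.2 × 4.1 = 50.02°C, giving -59.62°C.

-59.62°C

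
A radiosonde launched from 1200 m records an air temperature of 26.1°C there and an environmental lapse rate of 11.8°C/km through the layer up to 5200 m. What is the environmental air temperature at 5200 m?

-21.1°C

From 1200 m to 5200 m (environmental): cools by 11.8 × 4 = 47.2°C, giving -21.1°C.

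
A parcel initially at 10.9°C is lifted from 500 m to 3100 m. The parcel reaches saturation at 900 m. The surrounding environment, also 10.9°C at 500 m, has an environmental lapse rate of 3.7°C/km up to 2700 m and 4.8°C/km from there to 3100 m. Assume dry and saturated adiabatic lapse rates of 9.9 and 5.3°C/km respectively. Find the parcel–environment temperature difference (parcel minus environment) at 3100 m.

Parcel:
  500 → 900 m (dry, 9.9°C/km): ΔT = -9.9 × 0.4 = -3.96°C → T = 6.94°C
  900 → 3100 m (saturated, 5.3°C/km): ΔT = -5.3 × 2.2 = -11.66°C → T = -4.72°C
Environment:
  500 → 2700 m (environment, lower layer, 3.7°C/km): ΔT = -3.7 × 2.2 = -8.14°C → T = 2.76°C
  2700 → 3100 m (environment, upper layer, 4.8°C/km): ΔT = -4.8 × 0.4 = -1.92°C → T = 0.84°C
T_parcel − T_env = -4.72 − 0.84 = -5.56°C

-5.56°C (parcel cooler than environment)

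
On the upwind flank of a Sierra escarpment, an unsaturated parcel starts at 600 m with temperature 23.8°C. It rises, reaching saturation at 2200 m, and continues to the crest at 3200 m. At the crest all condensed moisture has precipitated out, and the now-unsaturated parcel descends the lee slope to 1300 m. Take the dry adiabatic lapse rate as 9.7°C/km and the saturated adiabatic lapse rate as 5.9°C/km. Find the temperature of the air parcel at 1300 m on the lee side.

20.81°C

600–2200 m, dry: Δz = 1.6 km ⇒ ΔT = -15.52°C; T = 8.28°C
2200–3200 m, saturated: Δz = 1 km ⇒ ΔT = -5.9°C; T = 2.38°C
3200–1300 m, dry descent: Δz = 1.9 km ⇒ ΔT = +18.43°C; T = 20.81°C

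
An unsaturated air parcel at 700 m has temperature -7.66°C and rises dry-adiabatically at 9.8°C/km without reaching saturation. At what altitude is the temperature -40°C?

Height above start = (-7.66 − (-40)) / 9.8 = 3.3 km
Altitude = 700 m + 3300 m = 4000 m

4000 m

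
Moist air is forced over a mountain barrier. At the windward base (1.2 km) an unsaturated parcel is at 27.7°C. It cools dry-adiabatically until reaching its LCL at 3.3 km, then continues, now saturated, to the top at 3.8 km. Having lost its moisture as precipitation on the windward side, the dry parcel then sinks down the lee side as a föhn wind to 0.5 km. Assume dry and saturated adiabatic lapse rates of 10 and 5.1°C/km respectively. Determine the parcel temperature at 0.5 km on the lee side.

37.15°C

Dry to 3300 m: -10 × 2.1 km = -21°C, so T = 6.7°C.
Saturated to 3800 m: -5.1 × 0.5 km = -2.55°C, so T = 4.15°C.
Dry descent to 500 m: +10 × 3.3 km = +33°C, so T = 37.15°C.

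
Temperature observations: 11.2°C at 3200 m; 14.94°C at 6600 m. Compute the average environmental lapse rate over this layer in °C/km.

-1.1°C/km

Γ = −ΔT/Δz = (11.2 − 14.94) / (6600 − 3200) m
  = -3.74°C / 3.4 km = -1.1°C/km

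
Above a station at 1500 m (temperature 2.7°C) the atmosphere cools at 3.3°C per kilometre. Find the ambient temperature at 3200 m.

1500 → 3200 m (environmental, 3.3°C/km): ΔT = -3.3 × 1.7 = -5.61°C → T = -2.91°C

-2.91°C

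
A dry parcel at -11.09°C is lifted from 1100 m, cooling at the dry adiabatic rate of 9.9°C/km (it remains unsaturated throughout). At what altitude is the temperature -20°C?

2000 m

Height above start = (-11.09 − (-20)) / 9.9 = 0.9 km
Altitude = 1100 m + 900 m = 2000 m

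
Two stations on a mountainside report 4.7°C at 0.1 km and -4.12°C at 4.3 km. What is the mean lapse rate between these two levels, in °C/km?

Γ = −ΔT/Δz = (4.7 − (-4.12)) / (4300 − 100) m
  = 8.82°C / 4.2 km = 2.1°C/km

2.1°C/km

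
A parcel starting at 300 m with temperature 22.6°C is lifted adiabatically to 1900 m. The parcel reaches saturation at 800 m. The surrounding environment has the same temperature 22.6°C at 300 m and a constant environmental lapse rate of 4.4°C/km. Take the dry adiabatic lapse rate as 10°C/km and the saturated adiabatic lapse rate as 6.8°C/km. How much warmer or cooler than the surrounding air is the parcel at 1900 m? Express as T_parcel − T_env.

-5.44°C (parcel cooler than environment)

Parcel:
  300–800 m, dry: Δz = 0.5 km ⇒ ΔT = -5°C; T = 17.6°C
  800–1900 m, saturated: Δz = 1.1 km ⇒ ΔT = -7.48°C; T = 10.12°C
Environment:
  300–1900 m, environment: Δz = 1.6 km ⇒ ΔT = -7.04°C; T = 15.56°C
T_parcel − T_env = 10.12 − 15.56 = -5.44°C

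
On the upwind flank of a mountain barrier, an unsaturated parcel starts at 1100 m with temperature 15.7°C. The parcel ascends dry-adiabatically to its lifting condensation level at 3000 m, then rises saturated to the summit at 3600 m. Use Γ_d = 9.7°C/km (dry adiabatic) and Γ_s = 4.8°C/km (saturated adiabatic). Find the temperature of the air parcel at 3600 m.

Dry to 3000 m: -9.7 × 1.9 km = -18.43°C, so T = -2.73°C.
Saturated to 3600 m: -4.8 × 0.6 km = -2.88°C, so T = -5.61°C.

-5.61°C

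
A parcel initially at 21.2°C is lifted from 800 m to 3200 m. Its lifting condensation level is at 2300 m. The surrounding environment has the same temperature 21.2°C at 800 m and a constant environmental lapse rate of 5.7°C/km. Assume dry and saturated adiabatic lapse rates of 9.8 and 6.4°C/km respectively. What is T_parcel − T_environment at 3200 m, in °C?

Parcel:
  Dry to 2300 m: -9.8 × 1.5 km = -14.7°C, so T = 6.5°C.
  Saturated to 3200 m: -6.4 × 0.9 km = -5.76°C, so T = 0.74°C.
Environment:
  Environment to 3200 m: -5.7 × 2.4 km = -13.68°C, so T = 7.52°C.
T_parcel − T_env = 0.74 − 7.52 = -6.78°C

-6.78°C (parcel cooler than environment)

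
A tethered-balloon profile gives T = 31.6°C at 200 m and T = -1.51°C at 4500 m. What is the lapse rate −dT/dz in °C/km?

Γ = −ΔT/Δz = (31.6 − (-1.51)) / (4500 − 200) m
  = 33.11°C / 4.3 km = 7.7°C/km

7.7°C/km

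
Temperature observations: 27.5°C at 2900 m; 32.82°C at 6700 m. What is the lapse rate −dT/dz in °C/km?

-1.4°C/km

Γ = −ΔT/Δz = (27.5 − 32.82) / (6700 − 2900) m
  = -5.32°C / 3.8 km = -1.4°C/km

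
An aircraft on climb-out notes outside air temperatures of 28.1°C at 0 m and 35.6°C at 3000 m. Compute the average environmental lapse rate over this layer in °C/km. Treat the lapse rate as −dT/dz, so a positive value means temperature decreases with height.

-2.5°C/km

Γ = −ΔT/Δz = (28.1 − 35.6) / (3000 − 0) m
  = -7.5°C / 3 km = -2.5°C/km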